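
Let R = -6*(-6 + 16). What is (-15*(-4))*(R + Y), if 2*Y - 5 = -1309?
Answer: -42720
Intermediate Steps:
R = -60 (R = -6*10 = -60)
Y = -652 (Y = 5/2 + (½)*(-1309) = 5/2 - 1309/2 = -652)
(-15*(-4))*(R + Y) = (-15*(-4))*(-60 - 652) = 60*(-712) = -42720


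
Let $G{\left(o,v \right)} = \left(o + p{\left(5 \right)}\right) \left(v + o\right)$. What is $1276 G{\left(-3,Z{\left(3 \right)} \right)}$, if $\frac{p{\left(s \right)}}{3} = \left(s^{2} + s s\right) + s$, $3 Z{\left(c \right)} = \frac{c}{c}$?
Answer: $-551232$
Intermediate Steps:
$Z{\left(c \right)} = \frac{1}{3}$ ($Z{\left(c \right)} = \frac{c \frac{1}{c}}{3} = \frac{1}{3} \cdot 1 = \frac{1}{3}$)
$p{\left(s \right)} = 3 s + 6 s^{2}$ ($p{\left(s \right)} = 3 \left(\left(s^{2} + s s\right) + s\right) = 3 \left(\left(s^{2} + s^{2}\right) + s\right) = 3 \left(2 s^{2} + s\right) = 3 \left(s + 2 s^{2}\right) = 3 s + 6 s^{2}$)
$G{\left(o,v \right)} = \left(165 + o\right) \left(o + v\right)$ ($G{\left(o,v \right)} = \left(o + 3 \cdot 5 \left(1 + 2 \cdot 5\right)\right) \left(v + o\right) = \left(o + 3 \cdot 5 \left(1 + 10\right)\right) \left(o + v\right) = \left(o + 3 \cdot 5 \cdot 11\right) \left(o + v\right) = \left(o + 165\right) \left(o + v\right) = \left(165 + o\right) \left(o + v\right)$)
$1276 G{\left(-3,Z{\left(3 \right)} \right)} = 1276 \left(\left(-3\right)^{2} + 165 \left(-3\right) + 165 \cdot \frac{1}{3} - 1\right) = 1276 \left(9 - 495 + 55 - 1\right) = 1276 \left(-432\right) = -551232$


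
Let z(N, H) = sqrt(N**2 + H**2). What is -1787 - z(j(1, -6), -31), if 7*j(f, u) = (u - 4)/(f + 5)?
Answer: -1787 - sqrt(423826)/21 ≈ -1818.0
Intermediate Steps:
j(f, u) = (-4 + u)/(7*(5 + f)) (j(f, u) = ((u - 4)/(f + 5))/7 = ((-4 + u)/(5 + f))/7 = (-4 + u)/(7*(5 + f)))
z(N, H) = sqrt(H**2 + N**2)
-1787 - z(j(1, -6), -31) = -1787 - sqrt((-31)**2 + ((-4 - 6)/(7*(5 + 1)))**2) = -1787 - sqrt(961 + ((1/7)*(-10)/6)**2) = -1787 - sqrt(961 + ((1/7)*(1/6)*(-10))**2) = -1787 - sqrt(961 + (-5/21)**2) = -1787 - sqrt(961 + 25/441) = -1787 - sqrt(423826/441) = -1787 - sqrt(423826)/21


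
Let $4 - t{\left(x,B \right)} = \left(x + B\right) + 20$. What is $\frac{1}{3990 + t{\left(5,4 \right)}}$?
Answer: $\frac{1}{3965} \approx 0.00025221$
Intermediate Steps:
$t{\left(x,B \right)} = -16 - B - x$ ($t{\left(x,B \right)} = 4 - \left(\left(x + B\right) + 20\right) = 4 - \left(\left(B + x\right) + 20\right) = 4 - \left(20 + B + x\right) = -16 - B - x$)
$\frac{1}{3990 + t{\left(5,4 \right)}} = \frac{1}{3990 - 25} = \frac{1}{3965}$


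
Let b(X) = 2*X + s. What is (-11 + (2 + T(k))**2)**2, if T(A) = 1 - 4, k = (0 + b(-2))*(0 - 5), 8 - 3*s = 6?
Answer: 100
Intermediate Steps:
s = 2/3 (s = 8/3 - 1/3*6 = 8/3 - 2 = 2/3 ≈ 0.66667)
b(X) = 2/3 + 2*X (b(X) = 2*X + 2/3 = 2/3 + 2*X)
k = 50/3 (k = (0 + (2/3 + 2*(-2)))*(0 - 5) = (0 + (2/3 - 4))*(-5) = (0 - 10/3)*(-5) = -10/3*(-5) = 50/3 ≈ 16.667)
T(A) = -3
(-11 + (2 + T(k))**2)**2 = (-11 + (2 - 3)**2)**2 = (-11 + (-1)**2)**2 = (-11 + 1)**2 = (-10)**2 = 100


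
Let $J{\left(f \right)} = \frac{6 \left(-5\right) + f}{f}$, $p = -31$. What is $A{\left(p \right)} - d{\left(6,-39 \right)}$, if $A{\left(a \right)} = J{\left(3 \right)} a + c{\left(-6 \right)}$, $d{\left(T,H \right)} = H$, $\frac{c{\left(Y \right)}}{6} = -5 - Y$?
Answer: $324$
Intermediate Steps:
$c{\left(Y \right)} = -30 - 6 Y$ ($c{\left(Y \right)} = 6 \left(-5 - Y\right) = -30 - 6 Y$)
$J{\left(f \right)} = \frac{-30 + f}{f}$
$A{\left(a \right)} = 6 - 9 a$ ($A{\left(a \right)} = \frac{-30 + 3}{3} a - -6 = \frac{1}{3} \left(-27\right) a + \left(-30 + 36\right) = - 9 a + 6 = 6 - 9 a$)
$A{\left(p \right)} - d{\left(6,-39 \right)} = \left(6 - -279\right) - -39 = \left(6 + 279\right) + 39 = 285 + 39 = 324$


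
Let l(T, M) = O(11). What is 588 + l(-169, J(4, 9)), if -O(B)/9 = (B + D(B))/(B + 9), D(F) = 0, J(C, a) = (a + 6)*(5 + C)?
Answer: 11661/20 ≈ 583.05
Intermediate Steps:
J(C, a) = (5 + C)*(6 + a) (J(C, a) = (6 + a)*(5 + C) = (5 + C)*(6 + a))
O(B) = -9*B/(9 + B) (O(B) = -9*(B + 0)/(B + 9) = -9*B/(9 + B))
l(T, M) = -99/20 (l(T, M) = -9*11/(9 + 11) = -9*11/20 = -9*11*1/20 = -99/20)
588 + l(-169, J(4, 9)) = 588 - 99/20 = 11661/20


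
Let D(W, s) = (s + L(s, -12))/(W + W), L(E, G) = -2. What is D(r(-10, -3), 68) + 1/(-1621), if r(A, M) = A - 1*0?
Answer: -53503/16210 ≈ -3.3006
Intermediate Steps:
r(A, M) = A (r(A, M) = A + 0 = A)
D(W, s) = (-2 + s)/(2*W) (D(W, s) = (s - 2)/(W + W) = (-2 + s)/((2*W)) = (-2 + s)*(1/(2*W)) = (-2 + s)/(2*W))
D(r(-10, -3), 68) + 1/(-1621) = (1/2)*(-2 + 68)/(-10) + 1/(-1621) = (1/2)*(-1/10)*66 - 1/1621 = -33/10 - 1/1621 = -53503/16210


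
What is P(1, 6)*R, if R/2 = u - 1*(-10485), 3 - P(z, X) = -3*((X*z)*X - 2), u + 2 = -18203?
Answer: -1621200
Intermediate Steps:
u = -18205 (u = -2 - 18203 = -18205)
P(z, X) = -3 + 3*z*X² (P(z, X) = 3 - (-3)*((X*z)*X - 2) = 3 - (-3)*(z*X² - 2) = 3 - (-3)*(-2 + z*X²) = 3 - (6 - 3*z*X²) = 3 + (-6 + 3*z*X²) = -3 + 3*z*X²)
R = -15440 (R = 2*(-18205 - 1*(-10485)) = 2*(-18205 + 10485) = 2*(-7720) = -15440)
P(1, 6)*R = (-3 + 3*1*6²)*(-15440) = (-3 + 3*1*36)*(-15440) = (-3 + 108)*(-15440) = 105*(-15440) = -1621200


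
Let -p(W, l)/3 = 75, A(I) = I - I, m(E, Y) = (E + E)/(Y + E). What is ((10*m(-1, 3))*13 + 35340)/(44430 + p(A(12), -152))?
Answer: 1006/1263 ≈ 0.79652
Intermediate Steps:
m(E, Y) = 2*E/(E + Y) (m(E, Y) = (2*E)/(E + Y) = 2*E/(E + Y))
A(I) = 0
p(W, l) = -225 (p(W, l) = -3*75 = -225)
((10*m(-1, 3))*13 + 35340)/(44430 + p(A(12), -152)) = ((10*(2*(-1)/(-1 + 3)))*13 + 35340)/(44430 - 225) = ((10*(2*(-1)/2))*13 + 35340)/44205 = ((10*(2*(-1)*(½)))*13 + 35340)*(1/44205) = ((10*(-1))*13 + 35340)*(1/44205) = (-10*13 + 35340)*(1/44205) = (-130 + 35340)*(1/44205) = 35210*(1/44205) = 1006/1263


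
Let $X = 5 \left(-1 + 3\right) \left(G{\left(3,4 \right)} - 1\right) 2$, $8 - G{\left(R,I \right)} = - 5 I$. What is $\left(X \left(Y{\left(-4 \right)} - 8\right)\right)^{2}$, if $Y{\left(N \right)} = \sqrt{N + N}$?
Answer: $16329600 - 9331200 i \sqrt{2} \approx 1.633 \cdot 10^{7} - 1.3196 \cdot 10^{7} i$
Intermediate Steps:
$G{\left(R,I \right)} = 8 + 5 I$ ($G{\left(R,I \right)} = 8 - - 5 I = 8 + 5 I$)
$X = 540$ ($X = 5 \left(-1 + 3\right) \left(\left(8 + 5 \cdot 4\right) - 1\right) 2 = 5 \cdot 2 \left(\left(8 + 20\right) - 1\right) 2 = 10 \left(28 - 1\right) 2 = 10 \cdot 27 \cdot 2 = 10 \cdot 54 = 540$)
$Y{\left(N \right)} = \sqrt{2} \sqrt{N}$ ($Y{\left(N \right)} = \sqrt{2 N} = \sqrt{2} \sqrt{N}$)
$\left(X \left(Y{\left(-4 \right)} - 8\right)\right)^{2} = \left(540 \left(\sqrt{2} \sqrt{-4} - 8\right)\right)^{2} = \left(540 \left(\sqrt{2} \cdot 2 i - 8\right)\right)^{2} = \left(540 \left(2 i \sqrt{2} - 8\right)\right)^{2} = \left(540 \left(-8 + 2 i \sqrt{2}\right)\right)^{2} = \left(-4320 + 1080 i \sqrt{2}\right)^{2}$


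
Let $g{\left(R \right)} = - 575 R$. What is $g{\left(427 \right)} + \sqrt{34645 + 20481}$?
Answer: $-245525 + \sqrt{55126} \approx -2.4529 \cdot 10^{5}$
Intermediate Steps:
$g{\left(427 \right)} + \sqrt{34645 + 20481} = \left(-575\right) 427 + \sqrt{34645 + 20481} = -245525 + \sqrt{55126}$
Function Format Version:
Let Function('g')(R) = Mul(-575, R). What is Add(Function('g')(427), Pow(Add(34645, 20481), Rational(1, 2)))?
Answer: Add(-245525, Pow(55126, Rational(1, 2))) ≈ -2.4529e+5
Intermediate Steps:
Add(Function('g')(427), Pow(Add(34645, 20481), Rational(1, 2))) = Add(Mul(-575, 427), Pow(Add(34645, 20481), Rational(1, 2))) = Add(-245525, Pow(55126, Rational(1, 2)))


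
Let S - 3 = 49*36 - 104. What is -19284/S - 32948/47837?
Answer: -977281232/79552931 ≈ -12.285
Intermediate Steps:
S = 1663 (S = 3 + (49*36 - 104) = 3 + (1764 - 104) = 3 + 1660 = 1663)
-19284/S - 32948/47837 = -19284/1663 - 32948/47837 = -977281232/79552931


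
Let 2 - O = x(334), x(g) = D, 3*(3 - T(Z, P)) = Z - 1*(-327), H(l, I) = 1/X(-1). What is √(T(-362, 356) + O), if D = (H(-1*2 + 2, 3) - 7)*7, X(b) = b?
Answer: √654/3 ≈ 8.5245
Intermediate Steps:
H(l, I) = -1 (H(l, I) = 1/(-1) = -1)
T(Z, P) = -106 - Z/3 (T(Z, P) = 3 - (Z - 1*(-327))/3 = 3 - (Z + 327)/3 = 3 - (327 + Z)/3 = 3 + (-109 - Z/3) = -106 - Z/3)
D = -56 (D = (-1 - 7)*7 = -8*7 = -56)
x(g) = -56
O = 58 (O = 2 - 1*(-56) = 2 + 56 = 58)
√(T(-362, 356) + O) = √((-106 - ⅓*(-362)) + 58) = √((-106 + 362/3) + 58) = √(44/3 + 58) = √(218/3) = √654/3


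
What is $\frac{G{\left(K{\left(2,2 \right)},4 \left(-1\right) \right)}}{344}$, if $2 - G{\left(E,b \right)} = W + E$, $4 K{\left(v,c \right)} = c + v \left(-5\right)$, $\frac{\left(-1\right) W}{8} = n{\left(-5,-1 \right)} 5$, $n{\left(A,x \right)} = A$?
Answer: $- \frac{49}{86} \approx -0.56977$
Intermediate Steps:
$W = 200$ ($W = - 8 \left(\left(-5\right) 5\right) = \left(-8\right) \left(-25\right) = 200$)
$K{\left(v,c \right)} = - \frac{5 v}{4} + \frac{c}{4}$ ($K{\left(v,c \right)} = \frac{c + v \left(-5\right)}{4} = \frac{c - 5 v}{4} = - \frac{5 v}{4} + \frac{c}{4}$)
$G{\left(E,b \right)} = -198 - E$ ($G{\left(E,b \right)} = 2 - \left(200 + E\right) = -198 - E$)
$\frac{G{\left(K{\left(2,2 \right)},4 \left(-1\right) \right)}}{344} = \frac{-198 - \left(\left(- \frac{5}{4}\right) 2 + \frac{1}{4} \cdot 2\right)}{344} = \left(-198 - \left(- \frac{5}{2} + \frac{1}{2}\right)\right) \frac{1}{344} = \left(-198 - -2\right) \frac{1}{344} = \left(-198 + 2\right) \frac{1}{344} = \left(-196\right) \frac{1}{344} = - \frac{49}{86}$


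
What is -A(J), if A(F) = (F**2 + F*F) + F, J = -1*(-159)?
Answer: -50721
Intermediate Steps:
J = 159
A(F) = F + 2*F**2 (A(F) = (F**2 + F**2) + F = 2*F**2 + F = F + 2*F**2)
-A(J) = -159*(1 + 2*159) = -159*(1 + 318) = -159*319 = -1*50721 = -50721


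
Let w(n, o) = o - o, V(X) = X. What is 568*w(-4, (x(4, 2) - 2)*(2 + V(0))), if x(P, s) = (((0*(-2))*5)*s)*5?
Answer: 0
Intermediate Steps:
x(P, s) = 0 (x(P, s) = ((0*5)*s)*5 = (0*s)*5 = 0*5 = 0)
w(n, o) = 0
568*w(-4, (x(4, 2) - 2)*(2 + V(0))) = 568*0 = 0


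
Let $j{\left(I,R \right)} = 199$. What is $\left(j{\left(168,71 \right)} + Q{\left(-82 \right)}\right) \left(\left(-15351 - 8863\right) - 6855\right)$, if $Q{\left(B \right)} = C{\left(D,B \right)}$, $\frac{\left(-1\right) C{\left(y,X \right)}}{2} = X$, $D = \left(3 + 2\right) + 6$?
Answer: $-11278047$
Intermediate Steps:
$D = 11$ ($D = 5 + 6 = 11$)
$C{\left(y,X \right)} = - 2 X$
$Q{\left(B \right)} = - 2 B$
$\left(j{\left(168,71 \right)} + Q{\left(-82 \right)}\right) \left(\left(-15351 - 8863\right) - 6855\right) = \left(199 - -164\right) \left(\left(-15351 - 8863\right) - 6855\right) = \left(199 + 164\right) \left(\left(-15351 - 8863\right) - 6855\right) = 363 \left(-24214 - 6855\right) = 363 \left(-31069\right) = -11278047$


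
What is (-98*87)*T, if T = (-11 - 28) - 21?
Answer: 511560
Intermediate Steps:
T = -60 (T = -39 - 21 = -60)
(-98*87)*T = -98*87*(-60) = -8526*(-60) = 511560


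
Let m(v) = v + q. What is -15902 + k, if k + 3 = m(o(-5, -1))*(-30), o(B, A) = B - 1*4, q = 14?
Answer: -16055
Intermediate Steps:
o(B, A) = -4 + B (o(B, A) = B - 4 = -4 + B)
m(v) = 14 + v (m(v) = v + 14 = 14 + v)
k = -153 (k = -3 + (14 + (-4 - 5))*(-30) = -3 + (14 - 9)*(-30) = -3 + 5*(-30) = -3 - 150 = -153)
-15902 + k = -15902 - 153 = -16055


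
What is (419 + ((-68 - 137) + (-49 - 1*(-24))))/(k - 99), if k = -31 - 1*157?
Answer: -27/41 ≈ -0.65854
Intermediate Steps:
k = -188 (k = -31 - 157 = -188)
(419 + ((-68 - 137) + (-49 - 1*(-24))))/(k - 99) = (419 + ((-68 - 137) + (-49 - 1*(-24))))/(-188 - 99) = (419 + (-205 + (-49 + 24)))/(-287) = (419 + (-205 - 25))*(-1/287) = (419 - 230)*(-1/287) = 189*(-1/287) = -27/41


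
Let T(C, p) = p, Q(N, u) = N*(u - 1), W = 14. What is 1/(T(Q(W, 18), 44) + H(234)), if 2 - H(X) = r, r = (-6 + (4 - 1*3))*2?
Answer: 1/56 ≈ 0.017857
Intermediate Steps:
Q(N, u) = N*(-1 + u)
r = -10 (r = (-6 + (4 - 3))*2 = (-6 + 1)*2 = -5*2 = -10)
H(X) = 12 (H(X) = 2 - 1*(-10) = 2 + 10 = 12)
1/(T(Q(W, 18), 44) + H(234)) = 1/(44 + 12) = 1/56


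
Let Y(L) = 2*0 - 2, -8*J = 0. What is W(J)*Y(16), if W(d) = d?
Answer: 0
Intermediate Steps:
J = 0 (J = -⅛*0 = 0)
Y(L) = -2 (Y(L) = 0 - 2 = -2)
W(J)*Y(16) = 0*(-2) = 0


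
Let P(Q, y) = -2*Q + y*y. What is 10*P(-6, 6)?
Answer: 480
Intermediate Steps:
P(Q, y) = y² - 2*Q (P(Q, y) = -2*Q + y² = y² - 2*Q)
10*P(-6, 6) = 10*(6² - 2*(-6)) = 10*(36 + 12) = 10*48 = 480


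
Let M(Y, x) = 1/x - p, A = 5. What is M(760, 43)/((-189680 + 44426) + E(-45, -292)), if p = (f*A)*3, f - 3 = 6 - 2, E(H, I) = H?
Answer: 122/168861 ≈ 0.00072249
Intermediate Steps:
f = 7 (f = 3 + (6 - 2) = 3 + 4 = 7)
p = 105 (p = (7*5)*3 = 35*3 = 105)
M(Y, x) = -105 + 1/x (M(Y, x) = 1/x - 1*105 = 1/x - 105 = -105 + 1/x)
M(760, 43)/((-189680 + 44426) + E(-45, -292)) = (-105 + 1/43)/((-189680 + 44426) - 45) = (-105 + 1/43)/(-145254 - 45) = -4514/43/(-145299) = -4514/43*(-1/145299) = 122/168861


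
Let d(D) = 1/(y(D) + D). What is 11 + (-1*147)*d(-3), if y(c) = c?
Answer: 71/2 ≈ 35.500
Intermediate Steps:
d(D) = 1/(2*D) (d(D) = 1/(D + D) = 1/(2*D))
11 + (-1*147)*d(-3) = 11 + (-1*147)*((½)/(-3)) = 11 - 147*(-1)/(2*3) = 11 - 147*(-⅙) = 11 + 49/2 = 71/2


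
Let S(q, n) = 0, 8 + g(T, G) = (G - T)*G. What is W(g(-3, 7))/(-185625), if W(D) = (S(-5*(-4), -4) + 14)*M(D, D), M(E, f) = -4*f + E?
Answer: 868/61875 ≈ 0.014028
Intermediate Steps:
M(E, f) = E - 4*f
g(T, G) = -8 + G*(G - T) (g(T, G) = -8 + (G - T)*G = -8 + G*(G - T))
W(D) = -42*D (W(D) = (0 + 14)*(D - 4*D) = 14*(-3*D) = -42*D)
W(g(-3, 7))/(-185625) = -42*(-8 + 7² - 1*7*(-3))/(-185625) = -42*(-8 + 49 + 21)*(-1/185625) = -42*62*(-1/185625) = -2604*(-1/185625) = 868/61875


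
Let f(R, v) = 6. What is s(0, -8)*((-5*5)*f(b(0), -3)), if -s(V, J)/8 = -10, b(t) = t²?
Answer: -12000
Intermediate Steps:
s(V, J) = 80 (s(V, J) = -8*(-10) = 80)
s(0, -8)*((-5*5)*f(b(0), -3)) = 80*(-5*5*6) = 80*(-25*6) = 80*(-150) = -12000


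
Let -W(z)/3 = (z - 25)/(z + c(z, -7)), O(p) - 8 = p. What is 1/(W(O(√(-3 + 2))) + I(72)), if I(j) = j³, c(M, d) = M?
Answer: 1078281/402469585949 + 5*I/1207408757847 ≈ 2.6792e-6 + 4.1411e-12*I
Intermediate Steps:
O(p) = 8 + p
W(z) = -3*(-25 + z)/(2*z) (W(z) = -3*(z - 25)/(z + z) = -3*(-25 + z)/(2*z))
1/(W(O(√(-3 + 2))) + I(72)) = 1/(3*(25 - (8 + √(-3 + 2)))/(2*(8 + √(-3 + 2))) + 72³) = 1/(3*(25 - (8 + √(-1)))/(2*(8 + √(-1))) + 373248) = 1/(3*(25 - (8 + I))/(2*(8 + I)) + 373248) = 1/(3*((8 - I)/65)*(25 + (-8 - I))/2 + 373248) = 1/(3*((8 - I)/65)*(17 - I)/2 + 373248) = 1/(3*(8 - I)*(17 - I)/130 + 373248) = 1/(373248 + 3*(8 - I)*(17 - I)/130)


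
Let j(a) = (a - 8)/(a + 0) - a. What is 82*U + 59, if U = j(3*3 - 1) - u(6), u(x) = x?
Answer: -1089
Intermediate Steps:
j(a) = -a + (-8 + a)/a (j(a) = (-8 + a)/a - a = -a + (-8 + a)/a)
U = -14 (U = (1 - (3*3 - 1) - 8/(3*3 - 1)) - 1*6 = (1 - (9 - 1) - 8/(9 - 1)) - 6 = (1 - 1*8 - 8/8) - 6 = (1 - 8 - 8*1/8) - 6 = (1 - 8 - 1) - 6 = -8 - 6 = -14)
82*U + 59 = 82*(-14) + 59 = -1148 + 59 = -1089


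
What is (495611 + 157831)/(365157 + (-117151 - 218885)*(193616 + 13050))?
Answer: -217814/23148950273 ≈ -9.4092e-6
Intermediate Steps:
(495611 + 157831)/(365157 + (-117151 - 218885)*(193616 + 13050)) = 653442/(365157 - 336036*206666) = 653442/(365157 - 69447215976) = 653442/(-69446850819) = 653442*(-1/69446850819) = -217814/23148950273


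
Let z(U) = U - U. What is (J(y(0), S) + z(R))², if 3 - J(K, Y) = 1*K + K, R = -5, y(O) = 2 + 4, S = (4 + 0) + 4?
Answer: 81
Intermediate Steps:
S = 8 (S = 4 + 4 = 8)
y(O) = 6
J(K, Y) = 3 - 2*K (J(K, Y) = 3 - (1*K + K) = 3 - (K + K) = 3 - 2*K)
z(U) = 0
(J(y(0), S) + z(R))² = ((3 - 2*6) + 0)² = ((3 - 12) + 0)² = (-9 + 0)² = (-9)² = 81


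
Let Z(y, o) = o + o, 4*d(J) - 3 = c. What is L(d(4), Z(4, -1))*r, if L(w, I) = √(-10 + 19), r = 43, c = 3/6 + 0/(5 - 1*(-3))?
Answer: 129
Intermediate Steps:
c = ½ (c = 3*(⅙) + 0/(5 + 3) = ½ + 0/8 = ½ + 0*(⅛) = ½ + 0 = ½ ≈ 0.50000)
d(J) = 7/8 (d(J) = ¾ + (¼)*(½) = ¾ + ⅛ = 7/8)
Z(y, o) = 2*o
L(w, I) = 3 (L(w, I) = √9 = 3)
L(d(4), Z(4, -1))*r = 3*43 = 129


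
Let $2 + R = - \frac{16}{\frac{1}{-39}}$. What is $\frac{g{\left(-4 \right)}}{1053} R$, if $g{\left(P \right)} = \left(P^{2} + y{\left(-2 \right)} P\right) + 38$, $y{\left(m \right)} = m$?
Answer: $\frac{38564}{1053} \approx 36.623$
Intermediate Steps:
$R = 622$ ($R = -2 - \frac{16}{\frac{1}{-39}} = -2 - \frac{16}{- \frac{1}{39}} = -2 - -624 = -2 + 624 = 622$)
$g{\left(P \right)} = 38 + P^{2} - 2 P$ ($g{\left(P \right)} = \left(P^{2} - 2 P\right) + 38 = 38 + P^{2} - 2 P$)
$\frac{g{\left(-4 \right)}}{1053} R = \frac{38 + \left(-4\right)^{2} - -8}{1053} \cdot 622 = \left(38 + 16 + 8\right) \frac{1}{1053} \cdot 622 = 62 \cdot \frac{1}{1053} \cdot 622 = \frac{62}{1053} \cdot 622 = \frac{38564}{1053}$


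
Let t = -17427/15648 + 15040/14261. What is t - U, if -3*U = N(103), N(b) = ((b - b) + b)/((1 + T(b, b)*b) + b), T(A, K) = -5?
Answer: -13078890325/91717168608 ≈ -0.14260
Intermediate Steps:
t = -4393509/74385376 (t = -17427*1/15648 + 15040*(1/14261) = -5809/5216 + 15040/14261 = -4393509/74385376 ≈ -0.059064)
N(b) = b/(1 - 4*b) (N(b) = ((b - b) + b)/((1 - 5*b) + b) = (0 + b)/(1 - 4*b) = b/(1 - 4*b))
U = 103/1233 (U = -103/(3*(1 - 4*103)) = -103/(3*(1 - 412)) = -103/(3*(-411)) = -103*(-1)/(3*411) = -⅓*(-103/411) = 103/1233 ≈ 0.083536)
t - U = -4393509/74385376 - 1*103/1233 = -4393509/74385376 - 103/1233 = -13078890325/91717168608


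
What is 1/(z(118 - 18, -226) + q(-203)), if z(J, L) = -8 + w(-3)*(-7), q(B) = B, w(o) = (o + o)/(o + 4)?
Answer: -1/169 ≈ -0.0059172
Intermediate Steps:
w(o) = 2*o/(4 + o) (w(o) = (2*o)/(4 + o) = 2*o/(4 + o))
z(J, L) = 34 (z(J, L) = -8 + (2*(-3)/(4 - 3))*(-7) = -8 + (2*(-3)/1)*(-7) = -8 + (2*(-3)*1)*(-7) = -8 - 6*(-7) = -8 + 42 = 34)
1/(z(118 - 18, -226) + q(-203)) = 1/(34 - 203) = 1/(-169) = -1/169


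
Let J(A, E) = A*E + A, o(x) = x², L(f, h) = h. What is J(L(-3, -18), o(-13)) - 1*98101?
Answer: -101161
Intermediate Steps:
J(A, E) = A + A*E
J(L(-3, -18), o(-13)) - 1*98101 = -18*(1 + (-13)²) - 1*98101 = -18*(1 + 169) - 98101 = -18*170 - 98101 = -3060 - 98101 = -101161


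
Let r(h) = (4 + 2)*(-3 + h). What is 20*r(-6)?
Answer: -1080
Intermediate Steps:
r(h) = -18 + 6*h (r(h) = 6*(-3 + h) = -18 + 6*h)
20*r(-6) = 20*(-18 + 6*(-6)) = 20*(-18 - 36) = 20*(-54) = -1080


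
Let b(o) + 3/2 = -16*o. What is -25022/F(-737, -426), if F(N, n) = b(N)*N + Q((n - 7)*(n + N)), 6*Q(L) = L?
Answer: 37533/12908503 ≈ 0.0029076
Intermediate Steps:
Q(L) = L/6
b(o) = -3/2 - 16*o
F(N, n) = N*(-3/2 - 16*N) + (-7 + n)*(N + n)/6 (F(N, n) = (-3/2 - 16*N)*N + ((n - 7)*(n + N))/6 = N*(-3/2 - 16*N) + ((-7 + n)*(N + n))/6 = N*(-3/2 - 16*N) + (-7 + n)*(N + n)/6)
-25022/F(-737, -426) = -25022/(-16*(-737)² - 8/3*(-737) - 7/6*(-426) + (⅙)*(-426)² + (⅙)*(-737)*(-426)) = -25022/(-16*543169 + 5896/3 + 497 + (⅙)*181476 + 52327) = -25022/(-8690704 + 5896/3 + 497 + 30246 + 52327) = -25022/(-25817006/3) = -25022*(-3/25817006) = 37533/12908503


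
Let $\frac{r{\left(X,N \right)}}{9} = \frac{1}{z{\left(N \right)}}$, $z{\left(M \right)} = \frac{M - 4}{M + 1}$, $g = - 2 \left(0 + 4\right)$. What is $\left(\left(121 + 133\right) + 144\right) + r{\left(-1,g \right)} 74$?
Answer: $\frac{1573}{2} \approx 786.5$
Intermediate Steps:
$g = -8$ ($g = \left(-2\right) 4 = -8$)
$z{\left(M \right)} = \frac{-4 + M}{1 + M}$
$r{\left(X,N \right)} = \frac{9 \left(1 + N\right)}{-4 + N}$ ($r{\left(X,N \right)} = \frac{9}{\frac{1}{1 + N} \left(-4 + N\right)} = 9 \frac{1 + N}{-4 + N} = \frac{9 \left(1 + N\right)}{-4 + N}$)
$\left(\left(121 + 133\right) + 144\right) + r{\left(-1,g \right)} 74 = \left(\left(121 + 133\right) + 144\right) + \frac{9 \left(1 - 8\right)}{-4 - 8} \cdot 74 = \left(254 + 144\right) + 9 \frac{1}{-12} \left(-7\right) 74 = 398 + 9 \left(- \frac{1}{12}\right) \left(-7\right) 74 = 398 + \frac{21}{4} \cdot 74 = 398 + \frac{777}{2} = \frac{1573}{2}$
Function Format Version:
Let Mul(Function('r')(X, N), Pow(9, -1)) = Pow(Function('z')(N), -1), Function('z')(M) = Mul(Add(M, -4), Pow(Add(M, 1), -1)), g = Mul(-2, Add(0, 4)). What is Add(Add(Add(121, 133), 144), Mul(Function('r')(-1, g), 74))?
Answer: Rational(1573, 2) ≈ 786.50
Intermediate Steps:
g = -8 (g = Mul(-2, 4) = -8)
Function('z')(M) = Mul(Pow(Add(1, M), -1), Add(-4, M)) (Function('z')(M) = Mul(Add(-4, M), Pow(Add(1, M), -1)) = Mul(Pow(Add(1, M), -1), Add(-4, M)))
Function('r')(X, N) = Mul(9, Pow(Add(-4, N), -1), Add(1, N)) (Function('r')(X, N) = Mul(9, Pow(Mul(Pow(Add(1, N), -1), Add(-4, N)), -1)) = Mul(9, Mul(Pow(Add(-4, N), -1), Add(1, N))) = Mul(9, Pow(Add(-4, N), -1), Add(1, N)))
Add(Add(Add(121, 133), 144), Mul(Function('r')(-1, g), 74)) = Add(Add(Add(121, 133), 144), Mul(Mul(9, Pow(Add(-4, -8), -1), Add(1, -8)), 74)) = Add(Add(254, 144), Mul(Mul(9, Pow(-12, -1), -7), 74)) = Add(398, Mul(Mul(9, Rational(-1, 12), -7), 74)) = Add(398, Mul(Rational(21, 4), 74)) = Add(398, Rational(777, 2)) = Rational(1573, 2)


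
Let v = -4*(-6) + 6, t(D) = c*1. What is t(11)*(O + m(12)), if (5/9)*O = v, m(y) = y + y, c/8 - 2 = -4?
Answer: -1248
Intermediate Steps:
c = -16 (c = 16 + 8*(-4) = 16 - 32 = -16)
m(y) = 2*y
t(D) = -16 (t(D) = -16*1 = -16)
v = 30 (v = 24 + 6 = 30)
O = 54 (O = (9/5)*30 = 54)
t(11)*(O + m(12)) = -16*(54 + 2*12) = -16*(54 + 24) = -16*78 = -1248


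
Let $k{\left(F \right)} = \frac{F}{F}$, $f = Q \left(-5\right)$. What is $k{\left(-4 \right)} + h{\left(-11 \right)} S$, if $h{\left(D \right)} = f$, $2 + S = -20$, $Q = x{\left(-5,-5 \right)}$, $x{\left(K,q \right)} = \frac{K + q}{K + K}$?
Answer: $111$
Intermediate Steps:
$x{\left(K,q \right)} = \frac{K + q}{2 K}$
$Q = 1$ ($Q = \frac{-5 - 5}{2 \left(-5\right)} = \frac{1}{2} \left(- \frac{1}{5}\right) \left(-10\right) = 1$)
$S = -22$ ($S = -2 - 20 = -22$)
$f = -5$ ($f = 1 \left(-5\right) = -5$)
$k{\left(F \right)} = 1$
$h{\left(D \right)} = -5$
$k{\left(-4 \right)} + h{\left(-11 \right)} S = 1 - -110 = 1 + 110 = 111$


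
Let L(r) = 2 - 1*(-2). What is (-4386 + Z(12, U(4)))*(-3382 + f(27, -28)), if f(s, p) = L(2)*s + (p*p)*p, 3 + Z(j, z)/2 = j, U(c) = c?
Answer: 110187168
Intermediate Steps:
Z(j, z) = -6 + 2*j
L(r) = 4 (L(r) = 2 + 2 = 4)
f(s, p) = p³ + 4*s (f(s, p) = 4*s + (p*p)*p = 4*s + p²*p = 4*s + p³ = p³ + 4*s)
(-4386 + Z(12, U(4)))*(-3382 + f(27, -28)) = (-4386 + (-6 + 2*12))*(-3382 + ((-28)³ + 4*27)) = (-4386 + (-6 + 24))*(-3382 + (-21952 + 108)) = (-4386 + 18)*(-3382 - 21844) = -4368*(-25226) = 110187168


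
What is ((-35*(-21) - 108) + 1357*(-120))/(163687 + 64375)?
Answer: -162213/228062 ≈ -0.71127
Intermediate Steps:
((-35*(-21) - 108) + 1357*(-120))/(163687 + 64375) = ((735 - 108) - 162840)/228062 = (627 - 162840)*(1/228062) = -162213*1/228062 = -162213/228062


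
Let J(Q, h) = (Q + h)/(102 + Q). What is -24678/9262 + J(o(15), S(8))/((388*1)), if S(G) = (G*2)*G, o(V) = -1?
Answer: -482952595/181479628 ≈ -2.6612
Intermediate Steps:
S(G) = 2*G**2 (S(G) = (2*G)*G = 2*G**2)
J(Q, h) = (Q + h)/(102 + Q)
-24678/9262 + J(o(15), S(8))/((388*1)) = -24678/9262 + ((-1 + 2*8**2)/(102 - 1))/((388*1)) = -24678*1/9262 + ((-1 + 2*64)/101)/388 = -12339/4631 + ((-1 + 128)/101)*(1/388) = -12339/4631 + ((1/101)*127)*(1/388) = -12339/4631 + (127/101)*(1/388) = -12339/4631 + 127/39188 = -482952595/181479628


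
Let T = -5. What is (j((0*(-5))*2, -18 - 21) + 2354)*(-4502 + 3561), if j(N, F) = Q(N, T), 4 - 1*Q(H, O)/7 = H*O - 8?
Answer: -2294158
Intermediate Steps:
Q(H, O) = 84 - 7*H*O (Q(H, O) = 28 - 7*(H*O - 8) = 28 - 7*(-8 + H*O) = 28 + (56 - 7*H*O) = 84 - 7*H*O)
j(N, F) = 84 + 35*N (j(N, F) = 84 - 7*N*(-5) = 84 + 35*N)
(j((0*(-5))*2, -18 - 21) + 2354)*(-4502 + 3561) = ((84 + 35*((0*(-5))*2)) + 2354)*(-4502 + 3561) = ((84 + 35*(0*2)) + 2354)*(-941) = ((84 + 35*0) + 2354)*(-941) = ((84 + 0) + 2354)*(-941) = (84 + 2354)*(-941) = 2438*(-941) = -2294158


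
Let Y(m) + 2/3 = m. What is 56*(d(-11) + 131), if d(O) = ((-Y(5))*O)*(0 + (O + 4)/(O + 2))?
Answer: 254128/27 ≈ 9412.1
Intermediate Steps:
Y(m) = -2/3 + m
d(O) = -13*O*(4 + O)/(3*(2 + O)) (d(O) = ((-(-2/3 + 5))*O)*(0 + (O + 4)/(O + 2)) = ((-1*13/3)*O)*(0 + (4 + O)/(2 + O)) = (-13*O/3)*(0 + (4 + O)/(2 + O)) = (-13*O/3)*((4 + O)/(2 + O)) = -13*O*(4 + O)/(3*(2 + O)))
56*(d(-11) + 131) = 56*(-13*(-11)*(4 - 11)/(6 + 3*(-11)) + 131) = 56*(-13*(-11)*(-7)/(6 - 33) + 131) = 56*(-13*(-11)*(-7)/(-27) + 131) = 56*(-13*(-11)*(-1/27)*(-7) + 131) = 56*(1001/27 + 131) = 56*(4538/27) = 254128/27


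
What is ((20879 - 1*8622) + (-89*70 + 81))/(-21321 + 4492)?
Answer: -6108/16829 ≈ -0.36295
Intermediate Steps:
((20879 - 1*8622) + (-89*70 + 81))/(-21321 + 4492) = ((20879 - 8622) + (-6230 + 81))/(-16829) = (12257 - 6149)*(-1/16829) = 6108*(-1/16829) = -6108/16829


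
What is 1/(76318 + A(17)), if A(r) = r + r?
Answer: 1/76352 ≈ 1.3097e-5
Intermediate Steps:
A(r) = 2*r
1/(76318 + A(17)) = 1/(76318 + 2*17) = 1/(76318 + 34) = 1/76352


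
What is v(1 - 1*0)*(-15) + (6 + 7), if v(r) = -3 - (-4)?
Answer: -2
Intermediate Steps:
v(r) = 1 (v(r) = -3 - 1*(-4) = -3 + 4 = 1)
v(1 - 1*0)*(-15) + (6 + 7) = 1*(-15) + (6 + 7) = -15 + 13 = -2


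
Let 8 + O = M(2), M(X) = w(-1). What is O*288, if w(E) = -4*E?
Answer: -1152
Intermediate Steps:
M(X) = 4 (M(X) = -4*(-1) = 4)
O = -4 (O = -8 + 4 = -4)
O*288 = -4*288 = -1152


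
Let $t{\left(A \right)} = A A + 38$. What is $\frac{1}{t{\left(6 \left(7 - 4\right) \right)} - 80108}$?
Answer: $- \frac{1}{79746} \approx -1.254 \cdot 10^{-5}$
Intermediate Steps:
$t{\left(A \right)} = 38 + A^{2}$ ($t{\left(A \right)} = A^{2} + 38 = 38 + A^{2}$)
$\frac{1}{t{\left(6 \left(7 - 4\right) \right)} - 80108} = \frac{1}{\left(38 + \left(6 \left(7 - 4\right)\right)^{2}\right) - 80108} = \frac{1}{\left(38 + \left(6 \cdot 3\right)^{2}\right) - 80108} = \frac{1}{\left(38 + 18^{2}\right) - 80108} = \frac{1}{\left(38 + 324\right) - 80108} = \frac{1}{362 - 80108} = \frac{1}{-79746} = - \frac{1}{79746}$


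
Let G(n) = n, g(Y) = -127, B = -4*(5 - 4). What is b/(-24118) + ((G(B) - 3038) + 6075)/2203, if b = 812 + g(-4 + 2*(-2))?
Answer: 71640839/53131954 ≈ 1.3484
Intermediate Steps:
B = -4 (B = -4*1 = -4)
b = 685 (b = 812 - 127 = 685)
b/(-24118) + ((G(B) - 3038) + 6075)/2203 = 685/(-24118) + ((-4 - 3038) + 6075)/2203 = 685*(-1/24118) + (-3042 + 6075)*(1/2203) = -685/24118 + 3033*(1/2203) = -685/24118 + 3033/2203 = 71640839/53131954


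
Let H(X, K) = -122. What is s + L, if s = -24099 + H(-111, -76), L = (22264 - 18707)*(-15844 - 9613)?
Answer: -90574770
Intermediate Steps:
L = -90550549 (L = 3557*(-25457) = -90550549)
s = -24221 (s = -24099 - 122 = -24221)
s + L = -24221 - 90550549 = -90574770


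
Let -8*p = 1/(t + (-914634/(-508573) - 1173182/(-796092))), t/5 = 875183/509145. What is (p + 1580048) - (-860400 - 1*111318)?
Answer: 21340497543571145358741/8363030791876804 ≈ 2.5518e+6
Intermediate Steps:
t = 875183/101829 (t = 5*(875183/509145) = 875183/101829 ≈ 8.5946)
p = -88093159277123/8363030791876804 (p = -1/(8*(875183/101829 + (-914634/(-508573) - 1173182/(-796092)))) = -1/(8*(875183/101829 + (-914634*(-1/508573) - 1173182*(-1/796092)))) = -1/(8*(875183/101829 + (914634/508573 + 586591/398046))) = -1/(8*(875183/101829 + 662390749807/202435448358)) = -1/(8*2090757697969201/176186318554246) = -1/8*176186318554246/2090757697969201 = -88093159277123/8363030791876804 ≈ -0.010534)
(p + 1580048) - (-860400 - 1*111318) = (-88093159277123/8363030791876804 + 1580048) - (-860400 - 1*111318) = 13213989988550201129469/8363030791876804 - (-860400 - 111318) = 13213989988550201129469/8363030791876804 - 1*(-971718) = 13213989988550201129469/8363030791876804 + 971718 = 21340497543571145358741/8363030791876804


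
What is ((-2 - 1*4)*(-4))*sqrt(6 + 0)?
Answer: 24*sqrt(6) ≈ 58.788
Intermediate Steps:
((-2 - 1*4)*(-4))*sqrt(6 + 0) = ((-2 - 4)*(-4))*sqrt(6) = (-6*(-4))*sqrt(6) = 24*sqrt(6)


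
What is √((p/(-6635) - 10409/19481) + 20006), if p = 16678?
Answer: √56365970695989155/1678655 ≈ 141.43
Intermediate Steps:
√((p/(-6635) - 10409/19481) + 20006) = √((16678/(-6635) - 10409/19481) + 20006) = √((16678*(-1/6635) - 10409*1/19481) + 20006) = √((-16678/6635 - 1487/2783) + 20006) = √(-56281119/18465205 + 20006) = √(369358610111/18465205) = √56365970695989155/1678655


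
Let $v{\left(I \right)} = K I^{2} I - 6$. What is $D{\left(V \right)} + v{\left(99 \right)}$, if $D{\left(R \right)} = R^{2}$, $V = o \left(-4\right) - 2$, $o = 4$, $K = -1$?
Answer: $-969981$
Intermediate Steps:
$V = -18$ ($V = 4 \left(-4\right) - 2 = -16 - 2 = -18$)
$v{\left(I \right)} = -6 - I^{3}$ ($v{\left(I \right)} = - I^{2} I - 6 = - I^{3} - 6 = -6 - I^{3}$)
$D{\left(V \right)} + v{\left(99 \right)} = \left(-18\right)^{2} - 970305 = 324 - 970305 = -969981$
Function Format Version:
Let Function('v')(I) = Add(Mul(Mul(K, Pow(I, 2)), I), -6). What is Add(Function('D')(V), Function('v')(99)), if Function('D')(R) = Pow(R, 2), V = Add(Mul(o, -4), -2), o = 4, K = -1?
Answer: -969981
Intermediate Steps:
V = -18 (V = Add(Mul(4, -4), -2) = Add(-16, -2) = -18)
Function('v')(I) = Add(-6, Mul(-1, Pow(I, 3))) (Function('v')(I) = Add(Mul(Mul(-1, Pow(I, 2)), I), -6) = Add(Mul(-1, Pow(I, 3)), -6) = Add(-6, Mul(-1, Pow(I, 3))))
Add(Function('D')(V), Function('v')(99)) = Add(Pow(-18, 2), Add(-6, Mul(-1, Pow(99, 3)))) = Add(324, Add(-6, Mul(-1, 970299))) = Add(324, Add(-6, -970299)) = Add(324, -970305) = -969981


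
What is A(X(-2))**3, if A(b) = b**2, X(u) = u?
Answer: 64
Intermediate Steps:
A(X(-2))**3 = ((-2)**2)**3 = 4**3 = 64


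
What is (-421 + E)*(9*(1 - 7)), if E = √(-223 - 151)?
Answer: 22734 - 54*I*√374 ≈ 22734.0 - 1044.3*I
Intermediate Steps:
E = I*√374 (E = √(-374) = I*√374 ≈ 19.339*I)
(-421 + E)*(9*(1 - 7)) = (-421 + I*√374)*(9*(1 - 7)) = (-421 + I*√374)*(9*(-6)) = (-421 + I*√374)*(-54) = 22734 - 54*I*√374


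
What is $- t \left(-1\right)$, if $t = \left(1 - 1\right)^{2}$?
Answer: $0$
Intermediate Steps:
$t = 0$ ($t = 0^{2} = 0$)
$- t \left(-1\right) = \left(-1\right) 0 \left(-1\right) = 0 \left(-1\right) = 0$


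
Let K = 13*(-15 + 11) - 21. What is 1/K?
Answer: -1/73 ≈ -0.013699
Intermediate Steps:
K = -73 (K = 13*(-4) - 21 = -52 - 21 = -73)
1/K = 1/(-73) = -1/73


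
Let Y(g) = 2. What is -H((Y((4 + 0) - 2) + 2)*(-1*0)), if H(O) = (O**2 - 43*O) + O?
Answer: 0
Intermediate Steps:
H(O) = O**2 - 42*O
-H((Y((4 + 0) - 2) + 2)*(-1*0)) = -(2 + 2)*(-1*0)*(-42 + (2 + 2)*(-1*0)) = -4*0*(-42 + 4*0) = -0*(-42 + 0) = -0*(-42) = -1*0 = 0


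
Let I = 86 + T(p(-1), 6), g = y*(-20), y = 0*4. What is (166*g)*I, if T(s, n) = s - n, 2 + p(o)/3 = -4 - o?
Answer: 0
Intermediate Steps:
p(o) = -18 - 3*o (p(o) = -6 + 3*(-4 - o) = -6 + (-12 - 3*o) = -18 - 3*o)
y = 0
g = 0 (g = 0*(-20) = 0)
I = 65 (I = 86 + ((-18 - 3*(-1)) - 1*6) = 86 + ((-18 + 3) - 6) = 86 + (-15 - 6) = 86 - 21 = 65)
(166*g)*I = (166*0)*65 = 0*65 = 0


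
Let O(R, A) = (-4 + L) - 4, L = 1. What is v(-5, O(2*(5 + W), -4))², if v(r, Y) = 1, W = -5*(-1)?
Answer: 1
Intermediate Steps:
W = 5
O(R, A) = -7 (O(R, A) = (-4 + 1) - 4 = -3 - 4 = -7)
v(-5, O(2*(5 + W), -4))² = 1² = 1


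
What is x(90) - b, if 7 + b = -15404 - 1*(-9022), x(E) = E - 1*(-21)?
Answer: 6500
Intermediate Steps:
x(E) = 21 + E (x(E) = E + 21 = 21 + E)
b = -6389 (b = -7 + (-15404 - 1*(-9022)) = -7 + (-15404 + 9022) = -7 - 6382 = -6389)
x(90) - b = (21 + 90) - 1*(-6389) = 111 + 6389 = 6500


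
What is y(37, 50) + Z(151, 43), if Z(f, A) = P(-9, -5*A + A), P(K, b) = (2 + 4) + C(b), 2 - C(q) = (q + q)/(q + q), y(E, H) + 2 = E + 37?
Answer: 79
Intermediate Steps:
y(E, H) = 35 + E (y(E, H) = -2 + (E + 37) = -2 + (37 + E) = 35 + E)
C(q) = 1 (C(q) = 2 - (q + q)/(q + q) = 2 - 2*q/(2*q) = 2 - 2*q*1/(2*q) = 2 - 1*1 = 2 - 1 = 1)
P(K, b) = 7 (P(K, b) = (2 + 4) + 1 = 6 + 1 = 7)
Z(f, A) = 7
y(37, 50) + Z(151, 43) = (35 + 37) + 7 = 72 + 7 = 79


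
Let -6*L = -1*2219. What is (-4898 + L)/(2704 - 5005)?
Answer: 27169/13806 ≈ 1.9679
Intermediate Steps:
L = 2219/6 (L = -(-1)*2219/6 = -⅙*(-2219) = 2219/6 ≈ 369.83)
(-4898 + L)/(2704 - 5005) = (-4898 + 2219/6)/(2704 - 5005) = -27169/6/(-2301) = -27169/6*(-1/2301) = 27169/13806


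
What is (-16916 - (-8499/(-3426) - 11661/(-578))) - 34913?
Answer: -8556508335/165019 ≈ -51852.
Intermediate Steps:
(-16916 - (-8499/(-3426) - 11661/(-578))) - 34913 = (-16916 - (-8499*(-1/3426) - 11661*(-1/578))) - 34913 = (-16916 - (2833/1142 + 11661/578)) - 34913 = (-16916 - 1*3738584/165019) - 34913 = (-16916 - 3738584/165019) - 34913 = -2795199988/165019 - 34913 = -8556508335/165019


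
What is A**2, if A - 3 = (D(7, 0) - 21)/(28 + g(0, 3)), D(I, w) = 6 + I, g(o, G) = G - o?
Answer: 7225/961 ≈ 7.5182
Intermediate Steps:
A = 85/31 (A = 3 + ((6 + 7) - 21)/(28 + (3 - 1*0)) = 3 + (13 - 21)/(28 + (3 + 0)) = 3 - 8/(28 + 3) = 3 - 8/31 = 85/31 ≈ 2.7419)
A**2 = (85/31)**2 = 7225/961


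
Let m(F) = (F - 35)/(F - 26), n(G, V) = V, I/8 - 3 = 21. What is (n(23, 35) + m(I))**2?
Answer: 35605089/27556 ≈ 1292.1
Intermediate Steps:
I = 192 (I = 24 + 8*21 = 24 + 168 = 192)
m(F) = (-35 + F)/(-26 + F)
(n(23, 35) + m(I))**2 = (35 + (-35 + 192)/(-26 + 192))**2 = (35 + 157/166)**2 = (5967/166)**2 = 35605089/27556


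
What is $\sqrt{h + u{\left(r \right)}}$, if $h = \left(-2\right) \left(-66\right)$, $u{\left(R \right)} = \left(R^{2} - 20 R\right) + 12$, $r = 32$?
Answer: $4 \sqrt{33} \approx 22.978$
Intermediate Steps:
$u{\left(R \right)} = 12 + R^{2} - 20 R$
$h = 132$
$\sqrt{h + u{\left(r \right)}} = \sqrt{132 + \left(12 + 32^{2} - 640\right)} = \sqrt{132 + \left(12 + 1024 - 640\right)} = \sqrt{132 + 396} = \sqrt{528} = 4 \sqrt{33}$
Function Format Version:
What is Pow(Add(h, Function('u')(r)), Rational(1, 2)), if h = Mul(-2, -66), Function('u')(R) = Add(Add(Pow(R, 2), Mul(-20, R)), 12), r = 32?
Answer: Mul(4, Pow(33, Rational(1, 2))) ≈ 22.978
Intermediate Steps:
Function('u')(R) = Add(12, Pow(R, 2), Mul(-20, R))
h = 132
Pow(Add(h, Function('u')(r)), Rational(1, 2)) = Pow(Add(132, Add(12, Pow(32, 2), Mul(-20, 32))), Rational(1, 2)) = Pow(Add(132, Add(12, 1024, -640)), Rational(1, 2)) = Pow(Add(132, 396), Rational(1, 2)) = Pow(528, Rational(1, 2)) = Mul(4, Pow(33, Rational(1, 2)))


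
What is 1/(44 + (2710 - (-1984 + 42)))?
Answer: 1/4696 ≈ 0.00021295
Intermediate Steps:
1/(44 + (2710 - (-1984 + 42))) = 1/(44 + (2710 - 1*(-1942))) = 1/(44 + (2710 + 1942)) = 1/(44 + 4652) = 1/4696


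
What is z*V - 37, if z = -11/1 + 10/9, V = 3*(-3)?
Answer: 52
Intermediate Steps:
V = -9
z = -89/9 (z = -11*1 + 10*(1/9) = -11 + 10/9 = -89/9 ≈ -9.8889)
z*V - 37 = -89/9*(-9) - 37 = 89 - 37 = 52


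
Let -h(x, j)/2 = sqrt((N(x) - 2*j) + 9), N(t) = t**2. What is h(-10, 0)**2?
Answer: 436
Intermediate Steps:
h(x, j) = -2*sqrt(9 + x**2 - 2*j) (h(x, j) = -2*sqrt((x**2 - 2*j) + 9) = -2*sqrt(9 + x**2 - 2*j))
h(-10, 0)**2 = (-2*sqrt(9 + (-10)**2 - 2*0))**2 = (-2*sqrt(9 + 100 + 0))**2 = (-2*sqrt(109))**2 = 436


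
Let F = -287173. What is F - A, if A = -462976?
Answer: 175803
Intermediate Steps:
F - A = -287173 - 1*(-462976) = -287173 + 462976 = 175803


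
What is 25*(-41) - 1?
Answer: -1026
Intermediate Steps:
25*(-41) - 1 = -1025 - 1 = -1026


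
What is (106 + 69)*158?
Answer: 27650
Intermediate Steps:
(106 + 69)*158 = 175*158 = 27650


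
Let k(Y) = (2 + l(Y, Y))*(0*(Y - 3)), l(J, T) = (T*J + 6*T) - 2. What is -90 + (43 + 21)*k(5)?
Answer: -90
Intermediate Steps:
l(J, T) = -2 + 6*T + J*T (l(J, T) = (J*T + 6*T) - 2 = (6*T + J*T) - 2 = -2 + 6*T + J*T)
k(Y) = 0 (k(Y) = (2 + (-2 + 6*Y + Y*Y))*(0*(Y - 3)) = (2 + (-2 + 6*Y + Y**2))*(0*(-3 + Y)) = (2 + (-2 + Y**2 + 6*Y))*0 = (Y**2 + 6*Y)*0 = 0)
-90 + (43 + 21)*k(5) = -90 + (43 + 21)*0 = -90 + 64*0 = -90 + 0 = -90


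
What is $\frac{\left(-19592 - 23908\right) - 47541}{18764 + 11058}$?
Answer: $- \frac{91041}{29822} \approx -3.0528$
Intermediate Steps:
$\frac{\left(-19592 - 23908\right) - 47541}{18764 + 11058} = \frac{\left(-19592 - 23908\right) - 47541}{29822} = \left(-43500 - 47541\right) \frac{1}{29822} = \left(-91041\right) \frac{1}{29822} = - \frac{91041}{29822}$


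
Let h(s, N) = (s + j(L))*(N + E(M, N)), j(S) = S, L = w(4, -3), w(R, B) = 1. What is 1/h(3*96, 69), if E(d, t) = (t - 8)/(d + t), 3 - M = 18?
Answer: 54/1094443 ≈ 4.9340e-5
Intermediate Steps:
L = 1
M = -15 (M = 3 - 1*18 = 3 - 18 = -15)
E(d, t) = (-8 + t)/(d + t)
h(s, N) = (1 + s)*(N + (-8 + N)/(-15 + N)) (h(s, N) = (s + 1)*(N + (-8 + N)/(-15 + N)) = (1 + s)*(N + (-8 + N)/(-15 + N)))
1/h(3*96, 69) = 1/((-8 + 69 + (3*96)*(-8 + 69) + 69*(1 + 3*96)*(-15 + 69))/(-15 + 69)) = 1/((-8 + 69 + 288*61 + 69*(1 + 288)*54)/54) = 1/((-8 + 69 + 17568 + 69*289*54)/54) = 1/((-8 + 69 + 17568 + 1076814)/54) = 1/((1/54)*1094443) = 1/(1094443/54) = 54/1094443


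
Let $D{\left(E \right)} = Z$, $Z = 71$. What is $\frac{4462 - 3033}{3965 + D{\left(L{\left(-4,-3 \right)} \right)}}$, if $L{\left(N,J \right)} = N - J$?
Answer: $\frac{1429}{4036} \approx 0.35406$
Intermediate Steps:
$D{\left(E \right)} = 71$
$\frac{4462 - 3033}{3965 + D{\left(L{\left(-4,-3 \right)} \right)}} = \frac{4462 - 3033}{3965 + 71} = \frac{1429}{4036}$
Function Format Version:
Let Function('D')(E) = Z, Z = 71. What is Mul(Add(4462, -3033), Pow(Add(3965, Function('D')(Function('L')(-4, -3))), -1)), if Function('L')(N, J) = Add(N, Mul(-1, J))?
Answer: Rational(1429, 4036) ≈ 0.35406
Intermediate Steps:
Function('D')(E) = 71
Mul(Add(4462, -3033), Pow(Add(3965, Function('D')(Function('L')(-4, -3))), -1)) = Mul(Add(4462, -3033), Pow(Add(3965, 71), -1)) = Mul(1429, Pow(4036, -1)) = Mul(1429, Rational(1, 4036)) = Rational(1429, 4036)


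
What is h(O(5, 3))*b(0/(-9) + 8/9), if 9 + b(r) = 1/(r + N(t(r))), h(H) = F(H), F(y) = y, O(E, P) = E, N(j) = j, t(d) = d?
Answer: -675/16 ≈ -42.188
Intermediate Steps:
h(H) = H
b(r) = -9 + 1/(2*r) (b(r) = -9 + 1/(r + r) = -9 + 1/(2*r))
h(O(5, 3))*b(0/(-9) + 8/9) = 5*(-9 + 1/(2*(0/(-9) + 8/9))) = 5*(-9 + 1/(2*(0*(-⅑) + 8*(⅑)))) = 5*(-9 + 1/(2*(0 + 8/9))) = 5*(-9 + 1/(2*(8/9))) = 5*(-9 + (½)*(9/8)) = 5*(-9 + 9/16) = 5*(-135/16) = -675/16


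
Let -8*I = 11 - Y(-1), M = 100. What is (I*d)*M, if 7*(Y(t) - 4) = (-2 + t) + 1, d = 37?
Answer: -47175/14 ≈ -3369.6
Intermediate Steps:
Y(t) = 27/7 + t/7 (Y(t) = 4 + ((-2 + t) + 1)/7 = 4 + (-1 + t)/7 = 4 + (-⅐ + t/7) = 27/7 + t/7)
I = -51/56 (I = -(11 - (27/7 + (⅐)*(-1)))/8 = -(11 - (27/7 - ⅐))/8 = -(11 - 1*26/7)/8 = -(11 - 26/7)/8 = -⅛*51/7 = -51/56 ≈ -0.91071)
(I*d)*M = -51/56*37*100 = -1887/56*100 = -47175/14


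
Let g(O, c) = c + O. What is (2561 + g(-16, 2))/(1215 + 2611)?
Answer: 2547/3826 ≈ 0.66571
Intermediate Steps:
g(O, c) = O + c
(2561 + g(-16, 2))/(1215 + 2611) = (2561 + (-16 + 2))/(1215 + 2611) = (2561 - 14)/3826 = 2547*(1/3826) = 2547/3826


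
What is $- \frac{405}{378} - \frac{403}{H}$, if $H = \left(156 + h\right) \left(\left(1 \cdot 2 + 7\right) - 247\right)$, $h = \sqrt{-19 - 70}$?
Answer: $\frac{- 255 \sqrt{89} + 39377 i}{238 \left(\sqrt{89} - 156 i\right)} \approx -1.0606 - 0.00065402 i$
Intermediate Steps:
$h = i \sqrt{89}$ ($h = \sqrt{-89} = i \sqrt{89} \approx 9.434 i$)
$H = -37128 - 238 i \sqrt{89}$ ($H = \left(156 + i \sqrt{89}\right) \left(\left(1 \cdot 2 + 7\right) - 247\right) = \left(156 + i \sqrt{89}\right) \left(\left(2 + 7\right) - 247\right) = \left(156 + i \sqrt{89}\right) \left(9 - 247\right) = \left(156 + i \sqrt{89}\right) \left(-238\right) = -37128 - 238 i \sqrt{89} \approx -37128.0 - 2245.3 i$)
$- \frac{405}{378} - \frac{403}{H} = - \frac{405}{378} - \frac{403}{-37128 - 238 i \sqrt{89}} = \left(-405\right) \frac{1}{378} - \frac{403}{-37128 - 238 i \sqrt{89}} = - \frac{15}{14} - \frac{403}{-37128 - 238 i \sqrt{89}}$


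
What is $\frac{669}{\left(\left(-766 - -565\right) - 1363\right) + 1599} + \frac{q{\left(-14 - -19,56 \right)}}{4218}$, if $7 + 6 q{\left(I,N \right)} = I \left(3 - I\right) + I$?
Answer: $\frac{1410886}{73815} \approx 19.114$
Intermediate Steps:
$q{\left(I,N \right)} = - \frac{7}{6} + \frac{I}{6} + \frac{I \left(3 - I\right)}{6}$ ($q{\left(I,N \right)} = - \frac{7}{6} + \frac{I \left(3 - I\right) + I}{6} = - \frac{7}{6} + \frac{I + I \left(3 - I\right)}{6} = - \frac{7}{6} + \left(\frac{I}{6} + \frac{I \left(3 - I\right)}{6}\right) = - \frac{7}{6} + \frac{I}{6} + \frac{I \left(3 - I\right)}{6}$)
$\frac{669}{\left(\left(-766 - -565\right) - 1363\right) + 1599} + \frac{q{\left(-14 - -19,56 \right)}}{4218} = \frac{669}{\left(\left(-766 - -565\right) - 1363\right) + 1599} + \frac{- \frac{7}{6} - \frac{\left(-14 - -19\right)^{2}}{6} + \frac{2 \left(-14 - -19\right)}{3}}{4218} = \frac{669}{\left(\left(-766 + 565\right) - 1363\right) + 1599} + \left(- \frac{7}{6} - \frac{\left(-14 + 19\right)^{2}}{6} + \frac{2 \left(-14 + 19\right)}{3}\right) \frac{1}{4218} = \frac{669}{\left(-201 - 1363\right) + 1599} + \left(- \frac{7}{6} - \frac{5^{2}}{6} + \frac{2}{3} \cdot 5\right) \frac{1}{4218} = \frac{669}{-1564 + 1599} + \left(- \frac{7}{6} - \frac{25}{6} + \frac{10}{3}\right) \frac{1}{4218} = \frac{669}{35} + \left(- \frac{7}{6} - \frac{25}{6} + \frac{10}{3}\right) \frac{1}{4218} = 669 \cdot \frac{1}{35} - \frac{1}{2109} = \frac{669}{35} - \frac{1}{2109} = \frac{1410886}{73815}$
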